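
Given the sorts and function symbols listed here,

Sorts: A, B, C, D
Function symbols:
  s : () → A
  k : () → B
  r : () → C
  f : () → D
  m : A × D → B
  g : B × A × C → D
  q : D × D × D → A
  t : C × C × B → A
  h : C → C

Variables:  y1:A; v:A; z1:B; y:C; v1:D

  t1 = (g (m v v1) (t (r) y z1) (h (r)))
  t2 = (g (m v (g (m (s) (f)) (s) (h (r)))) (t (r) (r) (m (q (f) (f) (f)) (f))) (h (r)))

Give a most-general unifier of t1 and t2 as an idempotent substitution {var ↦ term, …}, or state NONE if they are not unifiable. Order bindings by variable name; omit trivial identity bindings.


{v1 ↦ (g (m (s) (f)) (s) (h (r))), y ↦ (r), z1 ↦ (m (q (f) (f) (f)) (f))}


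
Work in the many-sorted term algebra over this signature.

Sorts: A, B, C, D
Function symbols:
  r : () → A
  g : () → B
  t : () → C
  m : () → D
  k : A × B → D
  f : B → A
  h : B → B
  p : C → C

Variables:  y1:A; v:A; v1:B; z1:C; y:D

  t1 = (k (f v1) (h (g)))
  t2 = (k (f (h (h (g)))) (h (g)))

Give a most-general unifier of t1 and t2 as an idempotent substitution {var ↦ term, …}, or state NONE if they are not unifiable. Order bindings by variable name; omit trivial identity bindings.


{v1 ↦ (h (h (g)))}


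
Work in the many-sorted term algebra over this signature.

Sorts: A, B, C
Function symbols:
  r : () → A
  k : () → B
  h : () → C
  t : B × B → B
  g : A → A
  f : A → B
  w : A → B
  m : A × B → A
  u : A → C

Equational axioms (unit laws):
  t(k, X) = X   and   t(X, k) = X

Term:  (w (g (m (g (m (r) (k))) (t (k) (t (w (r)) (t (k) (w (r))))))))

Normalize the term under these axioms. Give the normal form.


1. (w (g (m (g (m (r) (k))) (t (k) (t (w (r)) (t (k) (w (r))))))))  →  (w (g (m (g (m (r) (k))) (t (w (r)) (t (k) (w (r)))))))
2. (w (g (m (g (m (r) (k))) (t (w (r)) (t (k) (w (r)))))))  →  (w (g (m (g (m (r) (k))) (t (w (r)) (w (r))))))

normal form = (w (g (m (g (m (r) (k))) (t (w (r)) (w (r))))))


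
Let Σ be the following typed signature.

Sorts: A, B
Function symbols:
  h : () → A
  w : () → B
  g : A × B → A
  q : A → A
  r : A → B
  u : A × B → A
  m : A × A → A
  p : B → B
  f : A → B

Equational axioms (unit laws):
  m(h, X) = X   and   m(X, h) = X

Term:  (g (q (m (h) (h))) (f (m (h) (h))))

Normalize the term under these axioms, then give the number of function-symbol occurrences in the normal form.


size = 5

1. (g (q (m (h) (h))) (f (m (h) (h))))  →  (g (q (h)) (f (m (h) (h))))
2. (g (q (h)) (f (m (h) (h))))  →  (g (q (h)) (f (h)))
normal form: (g (q (h)) (f (h)))


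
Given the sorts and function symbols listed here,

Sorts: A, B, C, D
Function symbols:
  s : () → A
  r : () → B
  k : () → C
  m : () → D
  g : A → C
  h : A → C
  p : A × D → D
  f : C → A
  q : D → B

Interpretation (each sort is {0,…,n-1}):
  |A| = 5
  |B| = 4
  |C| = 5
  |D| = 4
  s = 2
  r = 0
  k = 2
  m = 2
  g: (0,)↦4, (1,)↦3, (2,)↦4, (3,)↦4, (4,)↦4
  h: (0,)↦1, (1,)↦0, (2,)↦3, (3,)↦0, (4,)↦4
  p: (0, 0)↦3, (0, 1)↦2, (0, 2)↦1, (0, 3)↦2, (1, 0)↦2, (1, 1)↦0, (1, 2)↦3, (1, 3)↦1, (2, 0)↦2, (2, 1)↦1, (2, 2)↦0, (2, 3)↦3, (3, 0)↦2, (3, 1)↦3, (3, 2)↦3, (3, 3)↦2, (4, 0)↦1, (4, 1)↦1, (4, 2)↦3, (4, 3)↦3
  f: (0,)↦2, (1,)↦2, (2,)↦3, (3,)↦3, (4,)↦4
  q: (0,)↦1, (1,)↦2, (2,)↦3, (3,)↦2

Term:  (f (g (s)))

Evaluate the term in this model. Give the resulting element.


  s = 2
  (g (s)) = g(2,) = 4
  (f (g (s))) = f(4,) = 4

value = 4


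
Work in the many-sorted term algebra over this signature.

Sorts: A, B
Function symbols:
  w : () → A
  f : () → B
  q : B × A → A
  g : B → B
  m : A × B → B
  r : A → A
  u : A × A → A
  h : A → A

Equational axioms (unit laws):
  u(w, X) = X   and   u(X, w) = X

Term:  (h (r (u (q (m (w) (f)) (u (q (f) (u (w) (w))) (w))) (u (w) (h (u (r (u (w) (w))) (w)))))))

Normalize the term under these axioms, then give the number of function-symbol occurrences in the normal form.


size = 13

1. (h (r (u (q (m (w) (f)) (u (q (f) (u (w) (w))) (w))) (u (w) (h (u (r (u (w) (w))) (w)))))))  →  (h (r (u (q (m (w) (f)) (q (f) (u (w) (w)))) (u (w) (h (u (r (u (w) (w))) (w)))))))
2. (h (r (u (q (m (w) (f)) (q (f) (u (w) (w)))) (u (w) (h (u (r (u (w) (w))) (w)))))))  →  (h (r (u (q (m (w) (f)) (q (f) (w))) (u (w) (h (u (r (u (w) (w))) (w)))))))
3. (h (r (u (q (m (w) (f)) (q (f) (w))) (u (w) (h (u (r (u (w) (w))) (w)))))))  →  (h (r (u (q (m (w) (f)) (q (f) (w))) (h (u (r (u (w) (w))) (w))))))
4. (h (r (u (q (m (w) (f)) (q (f) (w))) (h (u (r (u (w) (w))) (w))))))  →  (h (r (u (q (m (w) (f)) (q (f) (w))) (h (r (u (w) (w)))))))
5. (h (r (u (q (m (w) (f)) (q (f) (w))) (h (r (u (w) (w)))))))  →  (h (r (u (q (m (w) (f)) (q (f) (w))) (h (r (w))))))
normal form: (h (r (u (q (m (w) (f)) (q (f) (w))) (h (r (w))))))


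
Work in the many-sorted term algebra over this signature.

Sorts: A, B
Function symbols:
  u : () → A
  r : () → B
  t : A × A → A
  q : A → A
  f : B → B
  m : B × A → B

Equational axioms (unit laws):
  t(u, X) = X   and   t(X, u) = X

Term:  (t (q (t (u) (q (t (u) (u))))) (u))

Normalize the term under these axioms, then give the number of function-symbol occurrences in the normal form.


1. (t (q (t (u) (q (t (u) (u))))) (u))  →  (q (t (u) (q (t (u) (u)))))
2. (q (t (u) (q (t (u) (u)))))  →  (q (q (t (u) (u))))
3. (q (q (t (u) (u))))  →  (q (q (u)))
normal form: (q (q (u)))

size = 3


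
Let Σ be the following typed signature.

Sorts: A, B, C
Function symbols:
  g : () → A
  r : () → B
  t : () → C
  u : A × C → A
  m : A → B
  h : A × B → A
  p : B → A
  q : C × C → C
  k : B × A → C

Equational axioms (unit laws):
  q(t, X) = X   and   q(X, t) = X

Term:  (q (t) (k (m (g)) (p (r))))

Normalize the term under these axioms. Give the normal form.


1. (q (t) (k (m (g)) (p (r))))  →  (k (m (g)) (p (r)))

normal form = (k (m (g)) (p (r)))


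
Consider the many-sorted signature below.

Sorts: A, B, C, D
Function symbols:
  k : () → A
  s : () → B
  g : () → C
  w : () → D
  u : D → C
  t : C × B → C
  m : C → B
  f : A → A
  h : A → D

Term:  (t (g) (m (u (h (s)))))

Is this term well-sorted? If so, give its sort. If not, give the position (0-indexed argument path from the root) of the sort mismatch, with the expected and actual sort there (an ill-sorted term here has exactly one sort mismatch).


  (g) : C
        (s) : B
      (h (s)) : ✗ arg 0 at [1, 0, 0, 0] has sort B, expected A

ill-sorted at position [1, 0, 0, 0]: expected A, got B


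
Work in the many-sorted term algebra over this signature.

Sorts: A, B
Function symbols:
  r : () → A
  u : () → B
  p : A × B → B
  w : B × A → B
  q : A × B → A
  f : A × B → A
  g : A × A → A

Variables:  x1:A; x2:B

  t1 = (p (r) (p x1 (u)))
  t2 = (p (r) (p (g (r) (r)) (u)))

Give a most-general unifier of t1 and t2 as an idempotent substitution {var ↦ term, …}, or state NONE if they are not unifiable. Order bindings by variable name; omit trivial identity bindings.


{x1 ↦ (g (r) (r))}


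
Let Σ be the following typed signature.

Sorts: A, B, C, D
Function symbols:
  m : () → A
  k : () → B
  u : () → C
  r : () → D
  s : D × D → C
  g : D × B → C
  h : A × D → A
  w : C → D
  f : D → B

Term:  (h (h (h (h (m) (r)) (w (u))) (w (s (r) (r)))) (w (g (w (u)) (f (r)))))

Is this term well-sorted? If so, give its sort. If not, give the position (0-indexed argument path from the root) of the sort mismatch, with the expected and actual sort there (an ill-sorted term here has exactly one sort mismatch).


        (m) : A
        (r) : D
      (h (m) (r)) : A
        (u) : C
      (w (u)) : D
    (h (h (m) (r)) (w (u))) : A
        (r) : D
        (r) : D
      (s (r) (r)) : C
    (w (s (r) (r))) : D
  (h (h (h (m) (r)) (w (u))) (w (s (r) (r)))) : A
        (u) : C
      (w (u)) : D
        (r) : D
      (f (r)) : B
    (g (w (u)) (f (r))) : C
  (w (g (w (u)) (f (r)))) : D
(h (h (h (h (m) (r)) (w (u))) (w (s (r) (r)))) (w (g (w (u)) (f (r))))) : A

well-sorted; sort = A


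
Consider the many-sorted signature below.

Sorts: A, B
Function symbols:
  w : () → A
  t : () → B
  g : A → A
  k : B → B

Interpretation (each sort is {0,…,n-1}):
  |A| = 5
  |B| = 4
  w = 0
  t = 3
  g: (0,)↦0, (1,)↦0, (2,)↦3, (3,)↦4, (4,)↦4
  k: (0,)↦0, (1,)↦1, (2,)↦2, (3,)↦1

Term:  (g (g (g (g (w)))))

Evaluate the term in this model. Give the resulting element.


value = 0

  w = 0
  (g (w)) = g(0,) = 0
  (g (g (w))) = g(0,) = 0
  (g (g (g (w)))) = g(0,) = 0
  (g (g (g (g (w))))) = g(0,) = 0


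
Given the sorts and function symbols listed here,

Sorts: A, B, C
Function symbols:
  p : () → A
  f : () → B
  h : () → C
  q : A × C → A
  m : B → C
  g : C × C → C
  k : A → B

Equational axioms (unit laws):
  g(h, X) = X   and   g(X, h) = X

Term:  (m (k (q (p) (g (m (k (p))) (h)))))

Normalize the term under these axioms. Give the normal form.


normal form = (m (k (q (p) (m (k (p))))))

1. (m (k (q (p) (g (m (k (p))) (h)))))  →  (m (k (q (p) (m (k (p))))))


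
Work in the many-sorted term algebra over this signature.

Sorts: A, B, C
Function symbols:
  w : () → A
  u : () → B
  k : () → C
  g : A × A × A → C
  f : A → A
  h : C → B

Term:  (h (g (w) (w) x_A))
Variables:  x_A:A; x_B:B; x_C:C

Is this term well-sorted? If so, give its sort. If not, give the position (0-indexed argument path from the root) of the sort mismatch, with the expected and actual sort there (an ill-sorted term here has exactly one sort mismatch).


well-sorted; sort = B

    (w) : A
    (w) : A
    x_A : A
  (g (w) (w) x_A) : C
(h (g (w) (w) x_A)) : B


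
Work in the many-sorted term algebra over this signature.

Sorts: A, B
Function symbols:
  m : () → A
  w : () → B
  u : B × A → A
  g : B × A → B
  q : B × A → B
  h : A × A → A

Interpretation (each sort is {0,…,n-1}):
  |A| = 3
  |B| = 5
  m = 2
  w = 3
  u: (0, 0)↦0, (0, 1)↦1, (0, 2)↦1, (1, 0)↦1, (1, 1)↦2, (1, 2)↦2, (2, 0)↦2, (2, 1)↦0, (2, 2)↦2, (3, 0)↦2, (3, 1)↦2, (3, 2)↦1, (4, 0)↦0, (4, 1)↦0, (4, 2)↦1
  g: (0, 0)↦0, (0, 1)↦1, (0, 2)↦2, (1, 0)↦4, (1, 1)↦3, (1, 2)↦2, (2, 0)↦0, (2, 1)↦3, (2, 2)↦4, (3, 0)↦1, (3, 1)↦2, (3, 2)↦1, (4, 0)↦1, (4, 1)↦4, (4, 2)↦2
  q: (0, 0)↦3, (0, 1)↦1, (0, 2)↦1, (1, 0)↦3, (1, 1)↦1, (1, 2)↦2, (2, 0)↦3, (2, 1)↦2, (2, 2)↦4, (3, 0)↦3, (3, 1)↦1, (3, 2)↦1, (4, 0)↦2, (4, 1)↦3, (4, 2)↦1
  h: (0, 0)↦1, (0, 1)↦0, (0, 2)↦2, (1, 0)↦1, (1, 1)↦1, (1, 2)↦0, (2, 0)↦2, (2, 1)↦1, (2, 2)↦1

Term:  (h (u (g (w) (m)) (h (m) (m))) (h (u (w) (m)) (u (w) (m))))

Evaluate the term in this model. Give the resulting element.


  w = 3
  m = 2
  (g (w) (m)) = g(3, 2) = 1
  m = 2
  m = 2
  (h (m) (m)) = h(2, 2) = 1
  (u (g (w) (m)) (h (m) (m))) = u(1, 1) = 2
  w = 3
  m = 2
  (u (w) (m)) = u(3, 2) = 1
  w = 3
  m = 2
  (u (w) (m)) = u(3, 2) = 1
  (h (u (w) (m)) (u (w) (m))) = h(1, 1) = 1
  (h (u (g (w) (m)) (h (m) (m))) (h (u (w) (m)) (u (w) (m)))) = h(2, 1) = 1

value = 1


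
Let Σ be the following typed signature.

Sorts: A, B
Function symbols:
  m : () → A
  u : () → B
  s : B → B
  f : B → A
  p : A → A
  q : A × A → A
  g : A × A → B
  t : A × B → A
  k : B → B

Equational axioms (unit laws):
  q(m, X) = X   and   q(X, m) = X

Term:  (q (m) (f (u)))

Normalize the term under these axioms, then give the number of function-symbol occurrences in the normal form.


size = 2

1. (q (m) (f (u)))  →  (f (u))
normal form: (f (u))


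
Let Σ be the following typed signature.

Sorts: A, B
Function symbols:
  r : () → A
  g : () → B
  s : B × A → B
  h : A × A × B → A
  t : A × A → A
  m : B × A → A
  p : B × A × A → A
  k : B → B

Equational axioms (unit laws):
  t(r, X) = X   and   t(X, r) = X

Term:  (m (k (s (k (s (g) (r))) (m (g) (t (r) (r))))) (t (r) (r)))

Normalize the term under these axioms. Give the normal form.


normal form = (m (k (s (k (s (g) (r))) (m (g) (r)))) (r))

1. (m (k (s (k (s (g) (r))) (m (g) (t (r) (r))))) (t (r) (r)))  →  (m (k (s (k (s (g) (r))) (m (g) (r)))) (t (r) (r)))
2. (m (k (s (k (s (g) (r))) (m (g) (r)))) (t (r) (r)))  →  (m (k (s (k (s (g) (r))) (m (g) (r)))) (r))


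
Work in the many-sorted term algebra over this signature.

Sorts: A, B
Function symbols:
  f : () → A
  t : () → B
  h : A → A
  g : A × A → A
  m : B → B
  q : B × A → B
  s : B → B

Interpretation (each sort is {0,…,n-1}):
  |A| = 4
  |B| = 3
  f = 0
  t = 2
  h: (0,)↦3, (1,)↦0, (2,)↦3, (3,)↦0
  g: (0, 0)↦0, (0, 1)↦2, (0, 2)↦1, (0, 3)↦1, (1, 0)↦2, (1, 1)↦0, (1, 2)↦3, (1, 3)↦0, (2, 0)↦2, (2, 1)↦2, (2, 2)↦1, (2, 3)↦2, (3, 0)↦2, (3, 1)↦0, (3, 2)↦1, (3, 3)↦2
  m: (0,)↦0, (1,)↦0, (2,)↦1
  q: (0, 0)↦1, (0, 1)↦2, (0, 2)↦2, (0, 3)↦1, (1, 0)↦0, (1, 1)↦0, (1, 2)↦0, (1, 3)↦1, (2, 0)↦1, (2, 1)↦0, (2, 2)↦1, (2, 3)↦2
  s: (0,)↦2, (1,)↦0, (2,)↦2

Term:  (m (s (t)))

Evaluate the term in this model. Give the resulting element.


  t = 2
  (s (t)) = s(2,) = 2
  (m (s (t))) = m(2,) = 1

value = 1


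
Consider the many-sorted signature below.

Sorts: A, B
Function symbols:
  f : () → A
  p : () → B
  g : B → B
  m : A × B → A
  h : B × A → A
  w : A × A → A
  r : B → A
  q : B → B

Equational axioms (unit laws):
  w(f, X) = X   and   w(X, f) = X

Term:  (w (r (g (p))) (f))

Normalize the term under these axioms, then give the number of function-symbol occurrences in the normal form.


1. (w (r (g (p))) (f))  →  (r (g (p)))
normal form: (r (g (p)))

size = 3


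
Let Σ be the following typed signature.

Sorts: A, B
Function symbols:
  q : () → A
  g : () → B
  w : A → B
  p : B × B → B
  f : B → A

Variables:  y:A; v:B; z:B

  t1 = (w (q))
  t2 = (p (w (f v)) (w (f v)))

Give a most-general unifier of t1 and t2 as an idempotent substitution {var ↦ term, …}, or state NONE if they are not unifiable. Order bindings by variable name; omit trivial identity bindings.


NONE (not unifiable)

head clash or occurs-check failure — not unifiable


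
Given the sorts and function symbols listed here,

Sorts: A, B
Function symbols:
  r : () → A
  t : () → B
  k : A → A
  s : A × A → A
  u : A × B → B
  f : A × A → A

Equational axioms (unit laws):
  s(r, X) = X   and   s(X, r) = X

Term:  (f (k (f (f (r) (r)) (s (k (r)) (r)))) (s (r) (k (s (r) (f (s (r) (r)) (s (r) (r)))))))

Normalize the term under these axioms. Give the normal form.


1. (f (k (f (f (r) (r)) (s (k (r)) (r)))) (s (r) (k (s (r) (f (s (r) (r)) (s (r) (r)))))))  →  (f (k (f (f (r) (r)) (k (r)))) (s (r) (k (s (r) (f (s (r) (r)) (s (r) (r)))))))
2. (f (k (f (f (r) (r)) (k (r)))) (s (r) (k (s (r) (f (s (r) (r)) (s (r) (r)))))))  →  (f (k (f (f (r) (r)) (k (r)))) (k (s (r) (f (s (r) (r)) (s (r) (r))))))
3. (f (k (f (f (r) (r)) (k (r)))) (k (s (r) (f (s (r) (r)) (s (r) (r))))))  →  (f (k (f (f (r) (r)) (k (r)))) (k (f (s (r) (r)) (s (r) (r)))))
4. (f (k (f (f (r) (r)) (k (r)))) (k (f (s (r) (r)) (s (r) (r)))))  →  (f (k (f (f (r) (r)) (k (r)))) (k (f (r) (s (r) (r)))))
5. (f (k (f (f (r) (r)) (k (r)))) (k (f (r) (s (r) (r)))))  →  (f (k (f (f (r) (r)) (k (r)))) (k (f (r) (r))))

normal form = (f (k (f (f (r) (r)) (k (r)))) (k (f (r) (r))))


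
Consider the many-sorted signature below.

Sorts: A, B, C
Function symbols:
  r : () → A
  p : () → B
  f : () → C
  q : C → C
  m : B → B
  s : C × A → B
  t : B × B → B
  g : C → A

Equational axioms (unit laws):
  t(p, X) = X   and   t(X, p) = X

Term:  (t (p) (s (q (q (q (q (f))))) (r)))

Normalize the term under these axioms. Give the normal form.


1. (t (p) (s (q (q (q (q (f))))) (r)))  →  (s (q (q (q (q (f))))) (r))

normal form = (s (q (q (q (q (f))))) (r))


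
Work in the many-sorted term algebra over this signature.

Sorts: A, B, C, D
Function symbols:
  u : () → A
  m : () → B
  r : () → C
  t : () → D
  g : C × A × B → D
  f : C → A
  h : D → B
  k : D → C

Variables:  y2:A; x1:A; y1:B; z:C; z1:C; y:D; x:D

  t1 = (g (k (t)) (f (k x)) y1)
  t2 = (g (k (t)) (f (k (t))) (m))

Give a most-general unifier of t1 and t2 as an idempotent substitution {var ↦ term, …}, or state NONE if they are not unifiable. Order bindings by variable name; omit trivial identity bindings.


{x ↦ (t), y1 ↦ (m)}


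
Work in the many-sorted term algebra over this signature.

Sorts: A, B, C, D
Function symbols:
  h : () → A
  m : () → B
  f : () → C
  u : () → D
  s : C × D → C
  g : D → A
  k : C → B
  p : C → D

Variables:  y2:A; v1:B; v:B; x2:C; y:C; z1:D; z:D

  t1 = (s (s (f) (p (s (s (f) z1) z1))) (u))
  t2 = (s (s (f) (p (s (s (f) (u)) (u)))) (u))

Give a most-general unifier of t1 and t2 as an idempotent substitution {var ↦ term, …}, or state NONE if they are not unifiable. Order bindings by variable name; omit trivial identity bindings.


{z1 ↦ (u)}


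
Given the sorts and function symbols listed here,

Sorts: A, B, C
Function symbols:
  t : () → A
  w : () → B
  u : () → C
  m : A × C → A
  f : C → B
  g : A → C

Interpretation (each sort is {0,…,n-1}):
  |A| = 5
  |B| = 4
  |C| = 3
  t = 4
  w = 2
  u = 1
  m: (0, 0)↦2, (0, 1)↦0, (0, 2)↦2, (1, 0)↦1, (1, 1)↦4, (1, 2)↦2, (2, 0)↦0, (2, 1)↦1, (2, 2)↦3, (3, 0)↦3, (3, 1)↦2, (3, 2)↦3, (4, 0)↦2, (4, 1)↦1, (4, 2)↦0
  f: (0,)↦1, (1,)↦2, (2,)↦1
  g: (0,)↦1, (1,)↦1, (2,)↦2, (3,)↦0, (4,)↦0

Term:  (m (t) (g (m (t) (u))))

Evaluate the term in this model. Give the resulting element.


  t = 4
  t = 4
  u = 1
  (m (t) (u)) = m(4, 1) = 1
  (g (m (t) (u))) = g(1,) = 1
  (m (t) (g (m (t) (u)))) = m(4, 1) = 1

value = 1


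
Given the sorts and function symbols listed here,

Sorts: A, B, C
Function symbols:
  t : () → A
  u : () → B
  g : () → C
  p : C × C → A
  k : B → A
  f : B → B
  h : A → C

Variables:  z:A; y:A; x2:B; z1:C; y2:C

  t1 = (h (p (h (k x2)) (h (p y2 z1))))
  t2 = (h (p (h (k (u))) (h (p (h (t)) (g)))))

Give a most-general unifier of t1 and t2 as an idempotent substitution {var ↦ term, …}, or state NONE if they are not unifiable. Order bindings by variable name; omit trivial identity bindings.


{x2 ↦ (u), y2 ↦ (h (t)), z1 ↦ (g)}


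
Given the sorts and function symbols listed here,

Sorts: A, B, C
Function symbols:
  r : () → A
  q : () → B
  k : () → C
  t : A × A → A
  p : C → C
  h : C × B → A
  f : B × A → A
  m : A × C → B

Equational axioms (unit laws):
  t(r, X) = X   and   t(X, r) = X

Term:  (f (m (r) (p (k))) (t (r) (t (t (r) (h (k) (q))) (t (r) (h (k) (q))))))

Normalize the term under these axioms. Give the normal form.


1. (f (m (r) (p (k))) (t (r) (t (t (r) (h (k) (q))) (t (r) (h (k) (q))))))  →  (f (m (r) (p (k))) (t (t (r) (h (k) (q))) (t (r) (h (k) (q)))))
2. (f (m (r) (p (k))) (t (t (r) (h (k) (q))) (t (r) (h (k) (q)))))  →  (f (m (r) (p (k))) (t (h (k) (q)) (t (r) (h (k) (q)))))
3. (f (m (r) (p (k))) (t (h (k) (q)) (t (r) (h (k) (q)))))  →  (f (m (r) (p (k))) (t (h (k) (q)) (h (k) (q))))

normal form = (f (m (r) (p (k))) (t (h (k) (q)) (h (k) (q))))


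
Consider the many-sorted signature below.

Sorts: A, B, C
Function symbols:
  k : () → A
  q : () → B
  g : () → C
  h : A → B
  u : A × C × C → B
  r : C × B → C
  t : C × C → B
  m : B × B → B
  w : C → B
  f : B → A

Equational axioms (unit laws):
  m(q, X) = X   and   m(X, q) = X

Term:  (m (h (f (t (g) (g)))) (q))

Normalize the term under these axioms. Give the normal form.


1. (m (h (f (t (g) (g)))) (q))  →  (h (f (t (g) (g))))

normal form = (h (f (t (g) (g))))


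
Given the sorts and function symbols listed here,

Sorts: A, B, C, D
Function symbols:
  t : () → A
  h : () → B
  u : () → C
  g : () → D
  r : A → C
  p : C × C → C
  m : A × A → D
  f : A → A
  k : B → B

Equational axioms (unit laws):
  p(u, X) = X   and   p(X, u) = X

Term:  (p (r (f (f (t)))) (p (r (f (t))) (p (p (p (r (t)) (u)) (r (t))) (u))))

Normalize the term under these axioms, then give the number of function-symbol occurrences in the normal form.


size = 14

1. (p (r (f (f (t)))) (p (r (f (t))) (p (p (p (r (t)) (u)) (r (t))) (u))))  →  (p (r (f (f (t)))) (p (r (f (t))) (p (p (r (t)) (u)) (r (t)))))
2. (p (r (f (f (t)))) (p (r (f (t))) (p (p (r (t)) (u)) (r (t)))))  →  (p (r (f (f (t)))) (p (r (f (t))) (p (r (t)) (r (t)))))
normal form: (p (r (f (f (t)))) (p (r (f (t))) (p (r (t)) (r (t)))))


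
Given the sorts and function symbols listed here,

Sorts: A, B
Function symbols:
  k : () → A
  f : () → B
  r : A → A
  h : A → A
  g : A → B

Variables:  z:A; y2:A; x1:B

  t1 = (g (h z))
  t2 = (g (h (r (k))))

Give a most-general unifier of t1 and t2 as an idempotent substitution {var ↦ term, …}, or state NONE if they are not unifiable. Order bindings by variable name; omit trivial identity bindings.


{z ↦ (r (k))}


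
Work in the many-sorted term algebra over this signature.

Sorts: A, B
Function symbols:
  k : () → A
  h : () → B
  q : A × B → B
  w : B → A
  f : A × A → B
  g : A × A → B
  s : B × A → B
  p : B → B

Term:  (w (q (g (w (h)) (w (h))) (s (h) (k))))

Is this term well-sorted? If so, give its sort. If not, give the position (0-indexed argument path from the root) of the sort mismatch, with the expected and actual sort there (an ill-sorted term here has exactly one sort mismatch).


ill-sorted at position [0, 0]: expected A, got B

        (h) : B
      (w (h)) : A
        (h) : B
      (w (h)) : A
    (g (w (h)) (w (h))) : B
      (h) : B
      (k) : A
    (s (h) (k)) : B
  (q (g (w (h)) (w (h))) (s (h) (k))) : ✗ arg 0 at [0, 0] has sort B, expected A


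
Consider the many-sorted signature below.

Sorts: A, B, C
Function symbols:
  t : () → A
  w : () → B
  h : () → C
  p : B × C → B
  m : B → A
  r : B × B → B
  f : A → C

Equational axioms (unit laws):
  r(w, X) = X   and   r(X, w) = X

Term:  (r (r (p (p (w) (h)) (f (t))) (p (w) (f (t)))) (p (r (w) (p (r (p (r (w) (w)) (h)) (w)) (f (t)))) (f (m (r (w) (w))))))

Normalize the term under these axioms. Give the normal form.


normal form = (r (r (p (p (w) (h)) (f (t))) (p (w) (f (t)))) (p (p (p (w) (h)) (f (t))) (f (m (w)))))

1. (r (r (p (p (w) (h)) (f (t))) (p (w) (f (t)))) (p (r (w) (p (r (p (r (w) (w)) (h)) (w)) (f (t)))) (f (m (r (w) (w))))))  →  (r (r (p (p (w) (h)) (f (t))) (p (w) (f (t)))) (p (p (r (p (r (w) (w)) (h)) (w)) (f (t))) (f (m (r (w) (w))))))
2. (r (r (p (p (w) (h)) (f (t))) (p (w) (f (t)))) (p (p (r (p (r (w) (w)) (h)) (w)) (f (t))) (f (m (r (w) (w))))))  →  (r (r (p (p (w) (h)) (f (t))) (p (w) (f (t)))) (p (p (p (r (w) (w)) (h)) (f (t))) (f (m (r (w) (w))))))
3. (r (r (p (p (w) (h)) (f (t))) (p (w) (f (t)))) (p (p (p (r (w) (w)) (h)) (f (t))) (f (m (r (w) (w))))))  →  (r (r (p (p (w) (h)) (f (t))) (p (w) (f (t)))) (p (p (p (w) (h)) (f (t))) (f (m (r (w) (w))))))
4. (r (r (p (p (w) (h)) (f (t))) (p (w) (f (t)))) (p (p (p (w) (h)) (f (t))) (f (m (r (w) (w))))))  →  (r (r (p (p (w) (h)) (f (t))) (p (w) (f (t)))) (p (p (p (w) (h)) (f (t))) (f (m (w)))))


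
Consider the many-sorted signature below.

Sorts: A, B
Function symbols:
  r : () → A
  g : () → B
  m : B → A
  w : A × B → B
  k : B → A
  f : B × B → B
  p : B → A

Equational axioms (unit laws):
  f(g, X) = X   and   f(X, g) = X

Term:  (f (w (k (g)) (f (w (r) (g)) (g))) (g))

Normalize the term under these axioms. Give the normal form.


1. (f (w (k (g)) (f (w (r) (g)) (g))) (g))  →  (w (k (g)) (f (w (r) (g)) (g)))
2. (w (k (g)) (f (w (r) (g)) (g)))  →  (w (k (g)) (w (r) (g)))

normal form = (w (k (g)) (w (r) (g)))


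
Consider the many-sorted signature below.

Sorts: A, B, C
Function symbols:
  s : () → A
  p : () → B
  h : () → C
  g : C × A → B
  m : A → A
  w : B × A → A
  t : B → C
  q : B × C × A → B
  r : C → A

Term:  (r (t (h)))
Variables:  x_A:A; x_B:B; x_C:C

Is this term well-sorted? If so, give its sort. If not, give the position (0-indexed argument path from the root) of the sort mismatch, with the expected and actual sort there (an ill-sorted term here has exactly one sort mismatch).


ill-sorted at position [0, 0]: expected B, got C

    (h) : C
  (t (h)) : ✗ arg 0 at [0, 0] has sort C, expected B


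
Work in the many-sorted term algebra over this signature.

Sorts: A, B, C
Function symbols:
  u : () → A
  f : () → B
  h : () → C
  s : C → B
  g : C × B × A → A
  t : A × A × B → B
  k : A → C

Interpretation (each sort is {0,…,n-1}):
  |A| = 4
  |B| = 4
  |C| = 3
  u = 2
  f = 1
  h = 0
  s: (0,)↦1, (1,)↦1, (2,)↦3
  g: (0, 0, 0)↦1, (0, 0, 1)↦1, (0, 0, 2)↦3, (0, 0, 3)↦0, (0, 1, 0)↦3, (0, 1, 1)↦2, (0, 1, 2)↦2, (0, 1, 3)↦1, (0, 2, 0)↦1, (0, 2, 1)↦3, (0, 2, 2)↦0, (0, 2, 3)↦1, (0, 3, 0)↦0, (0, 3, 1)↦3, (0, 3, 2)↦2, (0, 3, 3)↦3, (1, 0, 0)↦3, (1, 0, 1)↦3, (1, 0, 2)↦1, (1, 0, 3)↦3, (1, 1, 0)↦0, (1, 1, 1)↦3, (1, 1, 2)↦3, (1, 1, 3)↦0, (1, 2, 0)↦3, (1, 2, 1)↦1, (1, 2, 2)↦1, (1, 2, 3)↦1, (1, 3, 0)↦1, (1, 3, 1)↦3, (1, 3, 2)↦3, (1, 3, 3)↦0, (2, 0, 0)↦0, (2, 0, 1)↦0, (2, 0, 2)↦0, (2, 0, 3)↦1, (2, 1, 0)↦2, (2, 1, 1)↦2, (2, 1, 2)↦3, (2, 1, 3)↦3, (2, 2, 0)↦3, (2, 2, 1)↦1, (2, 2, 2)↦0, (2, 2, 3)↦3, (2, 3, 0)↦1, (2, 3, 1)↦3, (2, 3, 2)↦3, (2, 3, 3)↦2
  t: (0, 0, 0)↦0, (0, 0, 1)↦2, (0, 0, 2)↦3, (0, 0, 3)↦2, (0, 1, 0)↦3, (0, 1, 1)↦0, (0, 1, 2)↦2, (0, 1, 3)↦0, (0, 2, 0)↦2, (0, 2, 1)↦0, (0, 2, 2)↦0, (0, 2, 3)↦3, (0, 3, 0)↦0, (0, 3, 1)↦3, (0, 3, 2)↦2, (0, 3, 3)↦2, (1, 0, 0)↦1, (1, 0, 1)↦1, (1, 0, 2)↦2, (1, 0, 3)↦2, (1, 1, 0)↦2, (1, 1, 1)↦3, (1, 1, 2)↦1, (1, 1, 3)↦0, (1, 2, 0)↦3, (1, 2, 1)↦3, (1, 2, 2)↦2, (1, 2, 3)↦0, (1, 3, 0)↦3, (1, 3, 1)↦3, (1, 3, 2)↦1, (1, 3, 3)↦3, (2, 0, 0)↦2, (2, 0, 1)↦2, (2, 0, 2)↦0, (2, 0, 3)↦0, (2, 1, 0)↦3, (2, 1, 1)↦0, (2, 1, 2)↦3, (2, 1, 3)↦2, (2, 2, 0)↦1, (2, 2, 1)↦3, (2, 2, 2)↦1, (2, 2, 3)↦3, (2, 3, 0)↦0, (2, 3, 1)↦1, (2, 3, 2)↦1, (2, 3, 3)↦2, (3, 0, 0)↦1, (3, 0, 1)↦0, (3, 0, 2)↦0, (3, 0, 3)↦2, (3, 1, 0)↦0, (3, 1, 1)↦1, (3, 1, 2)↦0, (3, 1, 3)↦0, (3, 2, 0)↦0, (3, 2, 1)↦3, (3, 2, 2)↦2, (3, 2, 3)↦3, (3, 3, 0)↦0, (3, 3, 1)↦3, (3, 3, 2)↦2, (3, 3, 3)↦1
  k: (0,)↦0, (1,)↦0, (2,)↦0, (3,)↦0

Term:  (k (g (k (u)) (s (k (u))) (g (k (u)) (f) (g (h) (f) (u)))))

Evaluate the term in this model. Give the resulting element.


  u = 2
  (k (u)) = k(2,) = 0
  u = 2
  (k (u)) = k(2,) = 0
  (s (k (u))) = s(0,) = 1
  u = 2
  (k (u)) = k(2,) = 0
  f = 1
  h = 0
  f = 1
  u = 2
  (g (h) (f) (u)) = g(0, 1, 2) = 2
  (g (k (u)) (f) (g (h) (f) (u))) = g(0, 1, 2) = 2
  (g (k (u)) (s (k (u))) (g (k (u)) (f) (g (h) (f) (u)))) = g(0, 1, 2) = 2
  (k (g (k (u)) (s (k (u))) (g (k (u)) (f) (g (h) (f) (u))))) = k(2,) = 0

value = 0


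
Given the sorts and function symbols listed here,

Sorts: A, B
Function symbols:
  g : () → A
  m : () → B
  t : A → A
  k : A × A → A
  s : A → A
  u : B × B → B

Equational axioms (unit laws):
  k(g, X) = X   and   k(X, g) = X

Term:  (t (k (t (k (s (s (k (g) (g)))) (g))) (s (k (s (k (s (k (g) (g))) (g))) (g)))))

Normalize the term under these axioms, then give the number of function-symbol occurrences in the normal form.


size = 10

1. (t (k (t (k (s (s (k (g) (g)))) (g))) (s (k (s (k (s (k (g) (g))) (g))) (g)))))  →  (t (k (t (s (s (k (g) (g))))) (s (k (s (k (s (k (g) (g))) (g))) (g)))))
2. (t (k (t (s (s (k (g) (g))))) (s (k (s (k (s (k (g) (g))) (g))) (g)))))  →  (t (k (t (s (s (g)))) (s (k (s (k (s (k (g) (g))) (g))) (g)))))
3. (t (k (t (s (s (g)))) (s (k (s (k (s (k (g) (g))) (g))) (g)))))  →  (t (k (t (s (s (g)))) (s (s (k (s (k (g) (g))) (g))))))
4. (t (k (t (s (s (g)))) (s (s (k (s (k (g) (g))) (g))))))  →  (t (k (t (s (s (g)))) (s (s (s (k (g) (g)))))))
5. (t (k (t (s (s (g)))) (s (s (s (k (g) (g)))))))  →  (t (k (t (s (s (g)))) (s (s (s (g))))))
normal form: (t (k (t (s (s (g)))) (s (s (s (g))))))


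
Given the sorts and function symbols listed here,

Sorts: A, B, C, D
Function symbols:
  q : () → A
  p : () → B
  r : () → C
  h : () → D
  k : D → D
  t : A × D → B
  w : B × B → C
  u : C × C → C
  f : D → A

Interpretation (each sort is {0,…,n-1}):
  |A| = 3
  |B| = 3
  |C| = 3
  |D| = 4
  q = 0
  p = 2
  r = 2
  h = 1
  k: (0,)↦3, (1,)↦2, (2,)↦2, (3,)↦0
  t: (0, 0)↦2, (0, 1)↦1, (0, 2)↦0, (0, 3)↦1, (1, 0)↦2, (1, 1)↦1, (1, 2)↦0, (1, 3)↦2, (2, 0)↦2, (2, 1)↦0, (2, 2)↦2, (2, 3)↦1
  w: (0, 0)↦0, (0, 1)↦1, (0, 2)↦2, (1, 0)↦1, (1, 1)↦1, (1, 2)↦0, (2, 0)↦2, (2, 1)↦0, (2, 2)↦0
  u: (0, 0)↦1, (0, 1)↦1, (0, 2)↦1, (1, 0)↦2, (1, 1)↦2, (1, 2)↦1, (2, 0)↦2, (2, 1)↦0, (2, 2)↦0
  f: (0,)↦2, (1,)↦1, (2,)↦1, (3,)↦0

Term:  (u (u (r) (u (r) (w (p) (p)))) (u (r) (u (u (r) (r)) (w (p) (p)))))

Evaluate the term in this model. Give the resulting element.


value = 1

  r = 2
  r = 2
  p = 2
  p = 2
  (w (p) (p)) = w(2, 2) = 0
  (u (r) (w (p) (p))) = u(2, 0) = 2
  (u (r) (u (r) (w (p) (p)))) = u(2, 2) = 0
  r = 2
  r = 2
  r = 2
  (u (r) (r)) = u(2, 2) = 0
  p = 2
  p = 2
  (w (p) (p)) = w(2, 2) = 0
  (u (u (r) (r)) (w (p) (p))) = u(0, 0) = 1
  (u (r) (u (u (r) (r)) (w (p) (p)))) = u(2, 1) = 0
  (u (u (r) (u (r) (w (p) (p)))) (u (r) (u (u (r) (r)) (w (p) (p))))) = u(0, 0) = 1


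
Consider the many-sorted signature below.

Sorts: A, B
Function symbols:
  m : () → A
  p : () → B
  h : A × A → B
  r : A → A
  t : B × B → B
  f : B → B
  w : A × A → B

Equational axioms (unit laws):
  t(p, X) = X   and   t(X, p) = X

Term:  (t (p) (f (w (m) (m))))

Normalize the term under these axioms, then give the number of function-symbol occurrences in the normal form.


1. (t (p) (f (w (m) (m))))  →  (f (w (m) (m)))
normal form: (f (w (m) (m)))

size = 4


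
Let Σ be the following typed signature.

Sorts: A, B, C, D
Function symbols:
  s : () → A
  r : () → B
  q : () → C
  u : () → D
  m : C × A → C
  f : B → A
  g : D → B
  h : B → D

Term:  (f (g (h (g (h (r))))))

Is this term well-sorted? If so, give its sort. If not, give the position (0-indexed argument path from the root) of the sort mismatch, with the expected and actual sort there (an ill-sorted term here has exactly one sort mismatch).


          (r) : B
        (h (r)) : D
      (g (h (r))) : B
    (h (g (h (r)))) : D
  (g (h (g (h (r))))) : B
(f (g (h (g (h (r)))))) : A

well-sorted; sort = A


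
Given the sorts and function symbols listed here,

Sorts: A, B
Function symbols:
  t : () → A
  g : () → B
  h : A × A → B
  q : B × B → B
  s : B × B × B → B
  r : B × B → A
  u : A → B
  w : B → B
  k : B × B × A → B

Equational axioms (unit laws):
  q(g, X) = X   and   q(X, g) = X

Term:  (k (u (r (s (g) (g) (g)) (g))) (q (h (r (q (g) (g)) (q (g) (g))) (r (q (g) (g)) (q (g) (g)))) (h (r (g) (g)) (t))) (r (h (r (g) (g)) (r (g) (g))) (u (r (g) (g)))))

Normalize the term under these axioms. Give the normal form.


1. (k (u (r (s (g) (g) (g)) (g))) (q (h (r (q (g) (g)) (q (g) (g))) (r (q (g) (g)) (q (g) (g)))) (h (r (g) (g)) (t))) (r (h (r (g) (g)) (r (g) (g))) (u (r (g) (g)))))  →  (k (u (r (s (g) (g) (g)) (g))) (q (h (r (g) (q (g) (g))) (r (q (g) (g)) (q (g) (g)))) (h (r (g) (g)) (t))) (r (h (r (g) (g)) (r (g) (g))) (u (r (g) (g)))))
2. (k (u (r (s (g) (g) (g)) (g))) (q (h (r (g) (q (g) (g))) (r (q (g) (g)) (q (g) (g)))) (h (r (g) (g)) (t))) (r (h (r (g) (g)) (r (g) (g))) (u (r (g) (g)))))  →  (k (u (r (s (g) (g) (g)) (g))) (q (h (r (g) (g)) (r (q (g) (g)) (q (g) (g)))) (h (r (g) (g)) (t))) (r (h (r (g) (g)) (r (g) (g))) (u (r (g) (g)))))
3. (k (u (r (s (g) (g) (g)) (g))) (q (h (r (g) (g)) (r (q (g) (g)) (q (g) (g)))) (h (r (g) (g)) (t))) (r (h (r (g) (g)) (r (g) (g))) (u (r (g) (g)))))  →  (k (u (r (s (g) (g) (g)) (g))) (q (h (r (g) (g)) (r (g) (q (g) (g)))) (h (r (g) (g)) (t))) (r (h (r (g) (g)) (r (g) (g))) (u (r (g) (g)))))
4. (k (u (r (s (g) (g) (g)) (g))) (q (h (r (g) (g)) (r (g) (q (g) (g)))) (h (r (g) (g)) (t))) (r (h (r (g) (g)) (r (g) (g))) (u (r (g) (g)))))  →  (k (u (r (s (g) (g) (g)) (g))) (q (h (r (g) (g)) (r (g) (g))) (h (r (g) (g)) (t))) (r (h (r (g) (g)) (r (g) (g))) (u (r (g) (g)))))

normal form = (k (u (r (s (g) (g) (g)) (g))) (q (h (r (g) (g)) (r (g) (g))) (h (r (g) (g)) (t))) (r (h (r (g) (g)) (r (g) (g))) (u (r (g) (g)))))


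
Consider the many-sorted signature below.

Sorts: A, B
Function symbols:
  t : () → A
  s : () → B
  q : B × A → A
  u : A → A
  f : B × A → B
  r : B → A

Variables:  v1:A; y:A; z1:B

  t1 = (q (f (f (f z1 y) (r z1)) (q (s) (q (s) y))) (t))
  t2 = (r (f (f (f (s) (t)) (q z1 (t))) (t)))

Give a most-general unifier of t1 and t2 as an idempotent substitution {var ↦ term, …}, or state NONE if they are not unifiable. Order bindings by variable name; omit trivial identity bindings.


NONE (not unifiable)

head clash or occurs-check failure — not unifiable


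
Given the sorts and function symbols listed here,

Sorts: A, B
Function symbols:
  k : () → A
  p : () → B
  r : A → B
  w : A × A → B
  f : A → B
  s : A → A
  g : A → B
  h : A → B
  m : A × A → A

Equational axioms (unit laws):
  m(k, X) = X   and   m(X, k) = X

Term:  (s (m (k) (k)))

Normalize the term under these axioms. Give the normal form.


1. (s (m (k) (k)))  →  (s (k))

normal form = (s (k))


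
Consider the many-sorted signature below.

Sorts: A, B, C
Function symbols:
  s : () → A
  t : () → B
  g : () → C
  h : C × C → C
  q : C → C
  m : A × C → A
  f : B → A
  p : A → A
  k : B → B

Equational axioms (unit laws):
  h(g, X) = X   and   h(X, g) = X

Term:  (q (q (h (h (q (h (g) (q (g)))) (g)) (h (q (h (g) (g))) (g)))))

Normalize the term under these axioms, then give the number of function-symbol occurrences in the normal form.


size = 8

1. (q (q (h (h (q (h (g) (q (g)))) (g)) (h (q (h (g) (g))) (g)))))  →  (q (q (h (q (h (g) (q (g)))) (h (q (h (g) (g))) (g)))))
2. (q (q (h (q (h (g) (q (g)))) (h (q (h (g) (g))) (g)))))  →  (q (q (h (q (q (g))) (h (q (h (g) (g))) (g)))))
3. (q (q (h (q (q (g))) (h (q (h (g) (g))) (g)))))  →  (q (q (h (q (q (g))) (q (h (g) (g))))))
4. (q (q (h (q (q (g))) (q (h (g) (g))))))  →  (q (q (h (q (q (g))) (q (g)))))
normal form: (q (q (h (q (q (g))) (q (g)))))


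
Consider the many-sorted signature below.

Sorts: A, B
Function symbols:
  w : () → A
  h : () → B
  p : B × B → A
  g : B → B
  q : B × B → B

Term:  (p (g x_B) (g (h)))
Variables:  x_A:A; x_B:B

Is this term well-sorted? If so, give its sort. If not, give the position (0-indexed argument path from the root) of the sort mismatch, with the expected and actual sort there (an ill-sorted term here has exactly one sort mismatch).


well-sorted; sort = A

    x_B : B
  (g x_B) : B
    (h) : B
  (g (h)) : B
(p (g x_B) (g (h))) : A


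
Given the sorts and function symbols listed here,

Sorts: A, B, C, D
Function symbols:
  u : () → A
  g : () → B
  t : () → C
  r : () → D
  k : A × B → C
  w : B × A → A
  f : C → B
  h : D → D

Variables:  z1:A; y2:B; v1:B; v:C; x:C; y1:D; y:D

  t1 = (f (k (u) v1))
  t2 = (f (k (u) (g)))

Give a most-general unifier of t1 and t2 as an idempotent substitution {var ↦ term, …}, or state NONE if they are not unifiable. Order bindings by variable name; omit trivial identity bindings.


{v1 ↦ (g)}


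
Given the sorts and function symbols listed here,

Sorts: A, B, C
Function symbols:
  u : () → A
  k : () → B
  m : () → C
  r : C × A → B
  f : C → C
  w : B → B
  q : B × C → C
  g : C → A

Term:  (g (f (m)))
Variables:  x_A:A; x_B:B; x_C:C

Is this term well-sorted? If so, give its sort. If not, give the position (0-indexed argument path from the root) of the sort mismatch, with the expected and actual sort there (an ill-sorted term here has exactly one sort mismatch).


    (m) : C
  (f (m)) : C
(g (f (m))) : A

well-sorted; sort = A


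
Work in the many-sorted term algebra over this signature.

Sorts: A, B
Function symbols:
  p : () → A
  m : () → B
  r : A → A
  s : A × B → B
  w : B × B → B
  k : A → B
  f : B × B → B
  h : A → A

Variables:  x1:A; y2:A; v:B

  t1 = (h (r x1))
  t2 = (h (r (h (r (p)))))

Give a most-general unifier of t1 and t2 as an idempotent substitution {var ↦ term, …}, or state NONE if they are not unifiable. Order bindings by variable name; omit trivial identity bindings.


{x1 ↦ (h (r (p)))}


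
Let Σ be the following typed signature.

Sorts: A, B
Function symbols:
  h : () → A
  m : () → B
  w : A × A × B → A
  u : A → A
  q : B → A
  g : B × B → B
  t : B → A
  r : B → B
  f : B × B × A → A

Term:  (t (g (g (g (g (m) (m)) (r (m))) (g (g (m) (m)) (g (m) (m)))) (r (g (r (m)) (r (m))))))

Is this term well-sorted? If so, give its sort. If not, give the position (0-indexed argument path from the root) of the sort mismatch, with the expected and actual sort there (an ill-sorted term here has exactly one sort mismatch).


well-sorted; sort = A

          (m) : B
          (m) : B
        (g (m) (m)) : B
          (m) : B
        (r (m)) : B
      (g (g (m) (m)) (r (m))) : B
          (m) : B
          (m) : B
        (g (m) (m)) : B
          (m) : B
          (m) : B
        (g (m) (m)) : B
      (g (g (m) (m)) (g (m) (m))) : B
    (g (g (g (m) (m)) (r (m))) (g (g (m) (m)) (g (m) (m)))) : B
          (m) : B
        (r (m)) : B
          (m) : B
        (r (m)) : B
      (g (r (m)) (r (m))) : B
    (r (g (r (m)) (r (m)))) : B
  (g (g (g (g (m) (m)) (r (m))) (g (g (m) (m)) (g (m) (m)))) (r (g (r (m)) (r (m))))) : B
(t (g (g (g (g (m) (m)) (r (m))) (g (g (m) (m)) (g (m) (m)))) (r (g (r (m)) (r (m)))))) : A


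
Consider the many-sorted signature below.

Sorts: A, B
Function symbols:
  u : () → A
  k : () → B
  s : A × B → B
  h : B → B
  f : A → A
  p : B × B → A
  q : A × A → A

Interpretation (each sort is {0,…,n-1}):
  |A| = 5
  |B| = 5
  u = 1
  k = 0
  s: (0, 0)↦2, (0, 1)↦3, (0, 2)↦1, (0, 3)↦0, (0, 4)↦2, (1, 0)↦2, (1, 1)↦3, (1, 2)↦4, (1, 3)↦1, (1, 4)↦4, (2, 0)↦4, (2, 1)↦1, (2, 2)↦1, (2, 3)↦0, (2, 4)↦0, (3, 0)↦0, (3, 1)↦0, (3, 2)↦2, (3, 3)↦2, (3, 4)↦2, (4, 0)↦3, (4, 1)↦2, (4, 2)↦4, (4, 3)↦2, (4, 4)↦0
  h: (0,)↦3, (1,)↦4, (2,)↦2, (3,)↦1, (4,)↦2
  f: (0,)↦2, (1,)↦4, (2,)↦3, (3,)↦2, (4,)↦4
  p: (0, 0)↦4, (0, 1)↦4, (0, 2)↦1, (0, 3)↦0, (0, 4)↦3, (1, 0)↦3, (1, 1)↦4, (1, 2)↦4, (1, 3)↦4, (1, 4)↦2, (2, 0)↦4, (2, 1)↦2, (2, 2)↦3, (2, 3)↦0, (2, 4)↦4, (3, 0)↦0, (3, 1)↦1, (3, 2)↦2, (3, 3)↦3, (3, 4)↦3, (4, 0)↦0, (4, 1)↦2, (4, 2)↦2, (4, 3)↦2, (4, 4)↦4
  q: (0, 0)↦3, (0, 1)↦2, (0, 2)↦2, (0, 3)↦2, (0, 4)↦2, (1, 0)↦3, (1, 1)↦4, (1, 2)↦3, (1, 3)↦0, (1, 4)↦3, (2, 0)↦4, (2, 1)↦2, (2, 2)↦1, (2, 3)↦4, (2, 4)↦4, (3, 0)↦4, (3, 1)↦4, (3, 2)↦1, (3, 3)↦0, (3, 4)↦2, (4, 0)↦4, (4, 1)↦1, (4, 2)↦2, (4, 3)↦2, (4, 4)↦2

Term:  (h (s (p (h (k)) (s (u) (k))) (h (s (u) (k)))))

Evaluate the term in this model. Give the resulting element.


  k = 0
  (h (k)) = h(0,) = 3
  u = 1
  k = 0
  (s (u) (k)) = s(1, 0) = 2
  (p (h (k)) (s (u) (k))) = p(3, 2) = 2
  u = 1
  k = 0
  (s (u) (k)) = s(1, 0) = 2
  (h (s (u) (k))) = h(2,) = 2
  (s (p (h (k)) (s (u) (k))) (h (s (u) (k)))) = s(2, 2) = 1
  (h (s (p (h (k)) (s (u) (k))) (h (s (u) (k))))) = h(1,) = 4

value = 4


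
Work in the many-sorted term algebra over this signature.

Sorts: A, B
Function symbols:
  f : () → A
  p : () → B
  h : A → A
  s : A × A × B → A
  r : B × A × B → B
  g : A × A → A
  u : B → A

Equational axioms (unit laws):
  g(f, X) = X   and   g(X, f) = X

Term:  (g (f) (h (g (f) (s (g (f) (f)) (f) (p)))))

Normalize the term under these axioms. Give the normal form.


1. (g (f) (h (g (f) (s (g (f) (f)) (f) (p)))))  →  (h (g (f) (s (g (f) (f)) (f) (p))))
2. (h (g (f) (s (g (f) (f)) (f) (p))))  →  (h (s (g (f) (f)) (f) (p)))
3. (h (s (g (f) (f)) (f) (p)))  →  (h (s (f) (f) (p)))

normal form = (h (s (f) (f) (p)))
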